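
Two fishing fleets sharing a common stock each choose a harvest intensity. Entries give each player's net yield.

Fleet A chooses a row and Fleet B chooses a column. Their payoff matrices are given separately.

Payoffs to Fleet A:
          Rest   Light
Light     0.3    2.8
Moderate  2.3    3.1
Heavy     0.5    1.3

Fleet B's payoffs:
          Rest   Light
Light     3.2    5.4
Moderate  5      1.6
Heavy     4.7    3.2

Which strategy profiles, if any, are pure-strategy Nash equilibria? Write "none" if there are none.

(Light, Rest): Fleet A can switch to Moderate (0.3 → 2.3). Not NE.
(Light, Light): Fleet A can switch to Moderate (2.8 → 3.1). Not NE.
(Moderate, Rest): Fleet A gets 2.3, best alternative 0.5; Fleet B gets 5, best alternative 1.6. No profitable deviation — NE.
(Moderate, Light): Fleet B can switch to Rest (1.6 → 5). Not NE.
(Heavy, Rest): Fleet A can switch to Moderate (0.5 → 2.3). Not NE.
(Heavy, Light): Fleet A can switch to Light (1.3 → 2.8). Not NE.

The unique pure-strategy Nash equilibrium is (Moderate, Rest).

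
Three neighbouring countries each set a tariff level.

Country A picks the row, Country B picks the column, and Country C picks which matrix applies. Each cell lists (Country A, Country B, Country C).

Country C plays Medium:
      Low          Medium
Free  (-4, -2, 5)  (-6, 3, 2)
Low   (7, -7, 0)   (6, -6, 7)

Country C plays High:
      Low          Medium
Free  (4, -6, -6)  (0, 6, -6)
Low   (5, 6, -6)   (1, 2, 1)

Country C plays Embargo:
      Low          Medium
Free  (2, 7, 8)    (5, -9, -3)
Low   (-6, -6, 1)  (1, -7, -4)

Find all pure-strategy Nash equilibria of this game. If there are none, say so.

The pure Nash equilibria are (Free, Low, Embargo) and (Low, Medium, Medium).

Country A against (Low, Medium): payoffs -4, 7 → best response Low.
Country A against (Low, High): payoffs 4, 5 → best response Low.
Country A against (Low, Embargo): payoffs 2, -6 → best response Free.
Country A against (Medium, Medium): payoffs -6, 6 → best response Low.
Country A against (Medium, High): payoffs 0, 1 → best response Low.
Country A against (Medium, Embargo): payoffs 5, 1 → best response Free.
Country B against (Free, Medium): payoffs -2, 3 → best response Medium.
Country B against (Free, High): payoffs -6, 6 → best response Medium.
Country B against (Free, Embargo): payoffs 7, -9 → best response Low.
Country B against (Low, Medium): payoffs -7, -6 → best response Medium.
Country B against (Low, High): payoffs 6, 2 → best response Low.
Country B against (Low, Embargo): payoffs -6, -7 → best response Low.
Country C against (Free, Low): payoffs 5, -6, 8 → best response Embargo.
Country C against (Free, Medium): payoffs 2, -6, -3 → best response Medium.
Country C against (Low, Low): payoffs 0, -6, 1 → best response Embargo.
Country C against (Low, Medium): payoffs 7, 1, -4 → best response Medium.
Mutual best responses: (Free, Low, Embargo); (Low, Medium, Medium).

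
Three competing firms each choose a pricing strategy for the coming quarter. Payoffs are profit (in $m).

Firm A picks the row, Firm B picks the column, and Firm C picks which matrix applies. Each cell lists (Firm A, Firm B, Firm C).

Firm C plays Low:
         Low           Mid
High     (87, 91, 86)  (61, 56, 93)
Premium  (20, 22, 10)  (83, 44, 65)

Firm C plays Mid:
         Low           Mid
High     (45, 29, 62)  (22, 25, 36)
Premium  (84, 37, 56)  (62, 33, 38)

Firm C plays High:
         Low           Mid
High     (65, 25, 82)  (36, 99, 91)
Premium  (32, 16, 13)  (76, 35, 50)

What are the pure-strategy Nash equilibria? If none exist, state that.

Pure-strategy Nash equilibria: (High, Low, Low); (Premium, Low, Mid); (Premium, Mid, Low)

Check each profile: it is a Nash equilibrium iff no player can strictly gain by switching unilaterally.
(High, Low, Low): Firm A gets 87, best alternative 20; Firm B gets 91, best alternative 56; Firm C gets 86, best alternative 82. No profitable deviation — NE.
(High, Low, Mid): Firm A can switch to Premium (45 → 84). Not NE.
(High, Low, High): Firm B can switch to Mid (25 → 99). Not NE.
(High, Mid, Low): Firm A can switch to Premium (61 → 83). Not NE.
(High, Mid, Mid): Firm A can switch to Premium (22 → 62). Not NE.
(High, Mid, High): Firm A can switch to Premium (36 → 76). Not NE.
(Premium, Low, Low): Firm A can switch to High (20 → 87). Not NE.
(Premium, Low, Mid): Firm A gets 84, best alternative 45; Firm B gets 37, best alternative 33; Firm C gets 56, best alternative 13. No profitable deviation — NE.
(Premium, Low, High): Firm A can switch to High (32 → 65). Not NE.
(Premium, Mid, Low): Firm A gets 83, best alternative 61; Firm B gets 44, best alternative 22; Firm C gets 65, best alternative 50. No profitable deviation — NE.
(Premium, Mid, Mid): Firm B can switch to Low (33 → 37). Not NE.
(The remaining 1 profile has a profitable deviation by the same check.)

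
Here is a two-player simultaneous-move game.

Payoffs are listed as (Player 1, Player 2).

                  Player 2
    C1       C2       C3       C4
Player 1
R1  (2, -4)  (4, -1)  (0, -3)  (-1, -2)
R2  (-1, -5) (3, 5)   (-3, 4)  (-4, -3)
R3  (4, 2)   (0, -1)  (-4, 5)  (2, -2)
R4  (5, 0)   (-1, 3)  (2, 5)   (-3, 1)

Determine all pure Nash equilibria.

For each strategy profile, look for a profitable unilateral deviation.
(R1, C1): Player 1 can switch to R3 (2 → 4). Not NE.
(R1, C2): Player 1 gets 4, best alternative 3; Player 2 gets -1, best alternative -2. No profitable deviation — NE.
(R1, C3): Player 1 can switch to R4 (0 → 2). Not NE.
(R1, C4): Player 1 can switch to R3 (-1 → 2). Not NE.
(R2, C1): Player 1 can switch to R1 (-1 → 2). Not NE.
(R2, C2): Player 1 can switch to R1 (3 → 4). Not NE.
(R2, C3): Player 1 can switch to R1 (-3 → 0). Not NE.
(R4, C3): Player 1 gets 2, best alternative 0; Player 2 gets 5, best alternative 3. No profitable deviation — NE.
(The remaining 8 profiles each have a profitable deviation by the same check.)

The pure Nash equilibria are (R1, C2); (R4, C3).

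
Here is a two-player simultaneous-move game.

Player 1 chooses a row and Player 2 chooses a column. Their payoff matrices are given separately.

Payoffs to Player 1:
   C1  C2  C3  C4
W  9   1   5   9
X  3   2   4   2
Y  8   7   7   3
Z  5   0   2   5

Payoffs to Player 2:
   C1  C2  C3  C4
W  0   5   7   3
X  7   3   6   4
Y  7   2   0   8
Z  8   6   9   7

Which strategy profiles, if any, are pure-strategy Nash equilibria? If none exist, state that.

For each player, find the best response to each opponent profile; mutual best responses are the pure NE.
Player 1 against C1: payoffs 9, 3, 8, 5 → best response W.
Player 1 against C2: payoffs 1, 2, 7, 0 → best response Y.
Player 1 against C3: payoffs 5, 4, 7, 2 → best response Y.
Player 1 against C4: payoffs 9, 2, 3, 5 → best response W.
Player 2 against W: payoffs 0, 5, 7, 3 → best response C3.
Player 2 against X: payoffs 7, 3, 6, 4 → best response C1.
Player 2 against Y: payoffs 7, 2, 0, 8 → best response C4.
Player 2 against Z: payoffs 8, 6, 9, 7 → best response C3.
No profile is a mutual best response for all players.

No pure-strategy Nash equilibrium.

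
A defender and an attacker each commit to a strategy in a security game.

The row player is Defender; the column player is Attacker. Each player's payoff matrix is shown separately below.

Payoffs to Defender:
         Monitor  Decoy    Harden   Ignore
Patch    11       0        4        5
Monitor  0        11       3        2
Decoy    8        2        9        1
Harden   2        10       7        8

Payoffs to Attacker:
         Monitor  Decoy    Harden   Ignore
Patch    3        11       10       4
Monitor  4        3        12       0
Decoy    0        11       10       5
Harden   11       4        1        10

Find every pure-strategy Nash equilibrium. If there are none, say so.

For each strategy profile, look for a profitable unilateral deviation.
(Patch, Monitor): Attacker can switch to Decoy (3 → 11). Not NE.
(Patch, Decoy): Defender can switch to Monitor (0 → 11). Not NE.
(Patch, Harden): Defender can switch to Decoy (4 → 9). Not NE.
(Patch, Ignore): Defender can switch to Harden (5 → 8). Not NE.
(Monitor, Monitor): Defender can switch to Patch (0 → 11). Not NE.
(Monitor, Decoy): Attacker can switch to Monitor (3 → 4). Not NE.
(Monitor, Harden): Defender can switch to Patch (3 → 4). Not NE.
(Monitor, Ignore): Defender can switch to Patch (2 → 5). Not NE.
(Decoy, Monitor): Defender can switch to Patch (8 → 11). Not NE.
(Decoy, Decoy): Defender can switch to Monitor (2 → 11). Not NE.
(The remaining 6 profiles each have a profitable deviation by the same check.)

There is no pure-strategy Nash equilibrium.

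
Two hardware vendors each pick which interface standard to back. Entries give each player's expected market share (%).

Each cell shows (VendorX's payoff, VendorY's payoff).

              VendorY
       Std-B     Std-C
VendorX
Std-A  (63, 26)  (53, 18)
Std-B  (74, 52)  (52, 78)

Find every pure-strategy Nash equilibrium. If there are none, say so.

Check each profile: it is a Nash equilibrium iff no player can strictly gain by switching unilaterally.
(Std-A, Std-B): VendorX can switch to Std-B (63 → 74). Not NE.
(Std-A, Std-C): VendorY can switch to Std-B (18 → 26). Not NE.
(Std-B, Std-B): VendorY can switch to Std-C (52 → 78). Not NE.
(Std-B, Std-C): VendorX can switch to Std-A (52 → 53). Not NE.

This game has no pure Nash equilibrium.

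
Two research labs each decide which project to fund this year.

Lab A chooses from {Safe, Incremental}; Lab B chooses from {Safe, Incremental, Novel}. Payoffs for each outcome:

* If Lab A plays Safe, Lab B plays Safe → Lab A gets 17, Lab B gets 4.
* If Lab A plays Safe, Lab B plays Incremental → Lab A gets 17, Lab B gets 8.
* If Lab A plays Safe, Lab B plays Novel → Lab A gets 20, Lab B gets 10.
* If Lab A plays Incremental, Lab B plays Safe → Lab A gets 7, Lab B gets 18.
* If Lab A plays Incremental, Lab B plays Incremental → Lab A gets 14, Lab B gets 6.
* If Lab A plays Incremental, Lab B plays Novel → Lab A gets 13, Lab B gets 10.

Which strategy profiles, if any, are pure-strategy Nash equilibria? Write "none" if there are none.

(Safe, Safe): Lab B can switch to Incremental (4 → 8). Not NE.
(Safe, Incremental): Lab B can switch to Novel (8 → 10). Not NE.
(Safe, Novel): Lab A gets 20, best alternative 13; Lab B gets 10, best alternative 8. No profitable deviation — NE.
(Incremental, Safe): Lab A can switch to Safe (7 → 17). Not NE.
(Incremental, Incremental): Lab A can switch to Safe (14 → 17). Not NE.
(Incremental, Novel): Lab A can switch to Safe (13 → 20). Not NE.

(Safe, Novel)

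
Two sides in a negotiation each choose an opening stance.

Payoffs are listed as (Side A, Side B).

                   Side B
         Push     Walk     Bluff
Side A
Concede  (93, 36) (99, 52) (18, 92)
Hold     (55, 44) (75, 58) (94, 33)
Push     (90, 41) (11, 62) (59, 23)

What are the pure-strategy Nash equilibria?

(Concede, Push): Side B can switch to Walk (36 → 52). Not NE.
(Concede, Walk): Side B can switch to Bluff (52 → 92). Not NE.
(Concede, Bluff): Side A can switch to Hold (18 → 94). Not NE.
(Hold, Push): Side A can switch to Concede (55 → 93). Not NE.
(Hold, Walk): Side A can switch to Concede (75 → 99). Not NE.
(Hold, Bluff): Side B can switch to Push (33 → 44). Not NE.
(Push, Push): Side A can switch to Concede (90 → 93). Not NE.
(Push, Walk): Side A can switch to Concede (11 → 99). Not NE.
(Push, Bluff): Side A can switch to Hold (59 → 94). Not NE.

none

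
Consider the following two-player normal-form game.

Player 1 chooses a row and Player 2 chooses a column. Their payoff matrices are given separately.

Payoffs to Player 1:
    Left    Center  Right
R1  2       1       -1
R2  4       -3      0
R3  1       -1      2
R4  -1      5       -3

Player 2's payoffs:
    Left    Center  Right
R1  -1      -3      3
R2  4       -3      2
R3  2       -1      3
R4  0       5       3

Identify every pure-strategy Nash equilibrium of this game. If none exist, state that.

For each strategy profile, look for a profitable unilateral deviation.
(R1, Left): Player 1 can switch to R2 (2 → 4). Not NE.
(R1, Center): Player 1 can switch to R4 (1 → 5). Not NE.
(R1, Right): Player 1 can switch to R2 (-1 → 0). Not NE.
(R2, Left): Player 1 gets 4, best alternative 2; Player 2 gets 4, best alternative 2. No profitable deviation — NE.
(R2, Center): Player 1 can switch to R1 (-3 → 1). Not NE.
(R2, Right): Player 1 can switch to R3 (0 → 2). Not NE.
(R3, Left): Player 1 can switch to R1 (1 → 2). Not NE.
(R3, Center): Player 1 can switch to R1 (-1 → 1). Not NE.
(R3, Right): Player 1 gets 2, best alternative 0; Player 2 gets 3, best alternative 2. No profitable deviation — NE.
(R4, Left): Player 1 can switch to R1 (-1 → 2). Not NE.
(R4, Center): Player 1 gets 5, best alternative 1; Player 2 gets 5, best alternative 3. No profitable deviation — NE.
(R4, Right): Player 1 can switch to R1 (-3 → -1). Not NE.

(R2, Left) and (R3, Right) and (R4, Center)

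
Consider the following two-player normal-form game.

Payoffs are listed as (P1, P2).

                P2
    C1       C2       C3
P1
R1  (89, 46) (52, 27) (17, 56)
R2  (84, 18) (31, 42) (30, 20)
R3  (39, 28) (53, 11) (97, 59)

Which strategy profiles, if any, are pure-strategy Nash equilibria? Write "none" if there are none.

The unique pure-strategy Nash equilibrium is (R3, C3).

(R1, C1): P2 can switch to C3 (46 → 56). Not NE.
(R1, C2): P1 can switch to R3 (52 → 53). Not NE.
(R1, C3): P1 can switch to R2 (17 → 30). Not NE.
(R2, C1): P1 can switch to R1 (84 → 89). Not NE.
(R2, C2): P1 can switch to R1 (31 → 52). Not NE.
(R2, C3): P1 can switch to R3 (30 → 97). Not NE.
(R3, C1): P1 can switch to R1 (39 → 89). Not NE.
(R3, C2): P2 can switch to C1 (11 → 28). Not NE.
(R3, C3): P1 gets 97, best alternative 30; P2 gets 59, best alternative 28. No profitable deviation — NE.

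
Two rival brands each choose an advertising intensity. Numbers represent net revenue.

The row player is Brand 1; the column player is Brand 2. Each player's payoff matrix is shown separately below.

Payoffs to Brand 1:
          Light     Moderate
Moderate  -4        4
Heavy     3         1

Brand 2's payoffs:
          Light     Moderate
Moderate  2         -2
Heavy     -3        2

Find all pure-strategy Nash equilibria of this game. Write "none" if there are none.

For each player, find the best response to each opponent profile; mutual best responses are the pure NE.
Brand 1 against Light: payoffs -4, 3 → best response Heavy.
Brand 1 against Moderate: payoffs 4, 1 → best response Moderate.
Brand 2 against Moderate: payoffs 2, -2 → best response Light.
Brand 2 against Heavy: payoffs -3, 2 → best response Moderate.
No profile is a mutual best response for all players.

No pure-strategy Nash equilibrium.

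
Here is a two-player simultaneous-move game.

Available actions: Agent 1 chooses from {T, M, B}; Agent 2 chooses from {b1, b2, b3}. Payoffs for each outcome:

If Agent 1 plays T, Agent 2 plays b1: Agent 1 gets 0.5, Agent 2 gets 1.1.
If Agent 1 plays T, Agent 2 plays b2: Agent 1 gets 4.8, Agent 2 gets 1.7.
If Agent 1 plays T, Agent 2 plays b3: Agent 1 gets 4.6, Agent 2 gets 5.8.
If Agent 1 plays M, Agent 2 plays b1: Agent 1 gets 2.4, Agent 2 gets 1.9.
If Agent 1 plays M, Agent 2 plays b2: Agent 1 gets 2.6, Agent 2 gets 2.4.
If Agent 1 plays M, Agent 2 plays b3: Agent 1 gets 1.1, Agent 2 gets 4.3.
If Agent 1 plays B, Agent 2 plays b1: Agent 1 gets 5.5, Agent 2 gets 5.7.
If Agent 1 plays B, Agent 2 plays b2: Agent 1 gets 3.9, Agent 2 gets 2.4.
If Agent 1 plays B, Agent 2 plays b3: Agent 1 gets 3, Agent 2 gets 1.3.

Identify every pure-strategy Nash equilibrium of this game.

(T, b3); (B, b1)

Agent 1 against b1: payoffs 0.5, 2.4, 5.5 → best response B.
Agent 1 against b2: payoffs 4.8, 2.6, 3.9 → best response T.
Agent 1 against b3: payoffs 4.6, 1.1, 3 → best response T.
Agent 2 against T: payoffs 1.1, 1.7, 5.8 → best response b3.
Agent 2 against M: payoffs 1.9, 2.4, 4.3 → best response b3.
Agent 2 against B: payoffs 5.7, 2.4, 1.3 → best response b1.
Mutual best responses: (T, b3); (B, b1).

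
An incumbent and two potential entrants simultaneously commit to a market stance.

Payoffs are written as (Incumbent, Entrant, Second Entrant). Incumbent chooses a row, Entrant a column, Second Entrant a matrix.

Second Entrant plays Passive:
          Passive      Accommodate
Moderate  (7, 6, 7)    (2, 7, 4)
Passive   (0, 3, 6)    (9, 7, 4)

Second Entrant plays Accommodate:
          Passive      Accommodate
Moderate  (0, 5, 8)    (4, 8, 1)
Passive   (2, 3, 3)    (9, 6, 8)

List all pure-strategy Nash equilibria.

The unique pure-strategy Nash equilibrium is (Passive, Accommodate, Accommodate).

For each player, find the best response to each opponent profile; mutual best responses are the pure NE.
Incumbent against (Passive, Passive): payoffs 7, 0 → best response Moderate.
Incumbent against (Passive, Accommodate): payoffs 0, 2 → best response Passive.
Incumbent against (Accommodate, Passive): payoffs 2, 9 → best response Passive.
Incumbent against (Accommodate, Accommodate): payoffs 4, 9 → best response Passive.
Entrant against (Moderate, Passive): payoffs 6, 7 → best response Accommodate.
Entrant against (Moderate, Accommodate): payoffs 5, 8 → best response Accommodate.
Entrant against (Passive, Passive): payoffs 3, 7 → best response Accommodate.
Entrant against (Passive, Accommodate): payoffs 3, 6 → best response Accommodate.
Second Entrant against (Moderate, Passive): payoffs 7, 8 → best response Accommodate.
Second Entrant against (Moderate, Accommodate): payoffs 4, 1 → best response Passive.
Second Entrant against (Passive, Passive): payoffs 6, 3 → best response Passive.
Second Entrant against (Passive, Accommodate): payoffs 4, 8 → best response Accommodate.
Mutual best responses: (Passive, Accommodate, Accommodate).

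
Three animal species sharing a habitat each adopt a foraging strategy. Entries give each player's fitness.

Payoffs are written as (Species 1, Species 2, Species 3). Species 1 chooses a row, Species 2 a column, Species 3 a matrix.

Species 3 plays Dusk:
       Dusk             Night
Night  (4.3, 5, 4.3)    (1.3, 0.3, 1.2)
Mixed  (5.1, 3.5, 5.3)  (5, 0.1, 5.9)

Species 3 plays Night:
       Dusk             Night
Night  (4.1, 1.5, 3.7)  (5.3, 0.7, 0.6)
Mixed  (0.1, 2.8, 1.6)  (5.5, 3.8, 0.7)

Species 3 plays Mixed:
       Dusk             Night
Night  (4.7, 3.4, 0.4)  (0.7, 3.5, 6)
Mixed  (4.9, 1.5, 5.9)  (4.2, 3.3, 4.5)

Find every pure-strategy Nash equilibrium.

none

For each player, find the best response to each opponent profile; mutual best responses are the pure NE.
Species 1 against (Dusk, Dusk): payoffs 4.3, 5.1 → best response Mixed.
Species 1 against (Dusk, Night): payoffs 4.1, 0.1 → best response Night.
Species 1 against (Dusk, Mixed): payoffs 4.7, 4.9 → best response Mixed.
Species 1 against (Night, Dusk): payoffs 1.3, 5 → best response Mixed.
Species 1 against (Night, Night): payoffs 5.3, 5.5 → best response Mixed.
Species 1 against (Night, Mixed): payoffs 0.7, 4.2 → best response Mixed.
Species 2 against (Night, Dusk): payoffs 5, 0.3 → best response Dusk.
Species 2 against (Night, Night): payoffs 1.5, 0.7 → best response Dusk.
Species 2 against (Night, Mixed): payoffs 3.4, 3.5 → best response Night.
Species 2 against (Mixed, Dusk): payoffs 3.5, 0.1 → best response Dusk.
Species 2 against (Mixed, Night): payoffs 2.8, 3.8 → best response Night.
Species 2 against (Mixed, Mixed): payoffs 1.5, 3.3 → best response Night.
Species 3 against (Night, Dusk): payoffs 4.3, 3.7, 0.4 → best response Dusk.
Species 3 against (Night, Night): payoffs 1.2, 0.6, 6 → best response Mixed.
Species 3 against (Mixed, Dusk): payoffs 5.3, 1.6, 5.9 → best response Mixed.
Species 3 against (Mixed, Night): payoffs 5.9, 0.7, 4.5 → best response Dusk.
No profile is a mutual best response for all players.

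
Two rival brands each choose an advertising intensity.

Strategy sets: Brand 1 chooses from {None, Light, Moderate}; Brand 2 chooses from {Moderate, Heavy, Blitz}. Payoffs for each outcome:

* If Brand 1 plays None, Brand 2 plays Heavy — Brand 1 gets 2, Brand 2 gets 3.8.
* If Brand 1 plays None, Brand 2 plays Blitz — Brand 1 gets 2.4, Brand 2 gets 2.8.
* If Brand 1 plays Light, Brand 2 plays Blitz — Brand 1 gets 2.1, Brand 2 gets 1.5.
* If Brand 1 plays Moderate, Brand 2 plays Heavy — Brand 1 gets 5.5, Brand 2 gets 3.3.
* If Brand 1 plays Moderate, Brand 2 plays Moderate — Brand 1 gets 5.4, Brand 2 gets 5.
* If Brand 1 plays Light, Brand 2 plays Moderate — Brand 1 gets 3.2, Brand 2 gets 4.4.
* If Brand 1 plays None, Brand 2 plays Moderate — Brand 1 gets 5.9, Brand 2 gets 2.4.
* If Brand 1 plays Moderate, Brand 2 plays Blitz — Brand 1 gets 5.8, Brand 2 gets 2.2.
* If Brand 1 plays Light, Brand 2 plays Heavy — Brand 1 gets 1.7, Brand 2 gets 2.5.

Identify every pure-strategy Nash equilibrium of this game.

none

Brand 1 against Moderate: payoffs 5.9, 3.2, 5.4 → best response None.
Brand 1 against Heavy: payoffs 2, 1.7, 5.5 → best response Moderate.
Brand 1 against Blitz: payoffs 2.4, 2.1, 5.8 → best response Moderate.
Brand 2 against None: payoffs 2.4, 3.8, 2.8 → best response Heavy.
Brand 2 against Light: payoffs 4.4, 2.5, 1.5 → best response Moderate.
Brand 2 against Moderate: payoffs 5, 3.3, 2.2 → best response Moderate.
No profile is a mutual best response for all players.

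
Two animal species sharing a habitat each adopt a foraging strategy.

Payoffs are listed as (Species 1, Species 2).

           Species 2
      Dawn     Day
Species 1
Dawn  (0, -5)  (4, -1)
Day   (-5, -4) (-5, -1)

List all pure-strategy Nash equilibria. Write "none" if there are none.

The unique pure-strategy Nash equilibrium is (Dawn, Day).

For each strategy profile, look for a profitable unilateral deviation.
(Dawn, Dawn): Species 2 can switch to Day (-5 → -1). Not NE.
(Dawn, Day): Species 1 gets 4, best alternative -5; Species 2 gets -1, best alternative -5. No profitable deviation — NE.
(Day, Dawn): Species 1 can switch to Dawn (-5 → 0). Not NE.
(Day, Day): Species 1 can switch to Dawn (-5 → 4). Not NE.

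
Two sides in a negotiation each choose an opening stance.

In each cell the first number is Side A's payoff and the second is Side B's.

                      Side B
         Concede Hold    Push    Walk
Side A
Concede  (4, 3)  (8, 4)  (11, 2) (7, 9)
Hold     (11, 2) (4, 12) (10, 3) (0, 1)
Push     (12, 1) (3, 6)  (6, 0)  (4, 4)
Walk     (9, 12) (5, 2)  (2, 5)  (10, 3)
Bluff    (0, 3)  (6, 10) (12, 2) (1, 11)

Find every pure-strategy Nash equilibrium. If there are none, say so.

For each player, find the best response to each opponent profile; mutual best responses are the pure NE.
Side A against Concede: payoffs 4, 11, 12, 9, 0 → best response Push.
Side A against Hold: payoffs 8, 4, 3, 5, 6 → best response Concede.
Side A against Push: payoffs 11, 10, 6, 2, 12 → best response Bluff.
Side A against Walk: payoffs 7, 0, 4, 10, 1 → best response Walk.
Side B against Concede: payoffs 3, 4, 2, 9 → best response Walk.
Side B against Hold: payoffs 2, 12, 3, 1 → best response Hold.
Side B against Push: payoffs 1, 6, 0, 4 → best response Hold.
Side B against Walk: payoffs 12, 2, 5, 3 → best response Concede.
Side B against Bluff: payoffs 3, 10, 2, 11 → best response Walk.
No profile is a mutual best response for all players.

There is no pure-strategy Nash equilibrium.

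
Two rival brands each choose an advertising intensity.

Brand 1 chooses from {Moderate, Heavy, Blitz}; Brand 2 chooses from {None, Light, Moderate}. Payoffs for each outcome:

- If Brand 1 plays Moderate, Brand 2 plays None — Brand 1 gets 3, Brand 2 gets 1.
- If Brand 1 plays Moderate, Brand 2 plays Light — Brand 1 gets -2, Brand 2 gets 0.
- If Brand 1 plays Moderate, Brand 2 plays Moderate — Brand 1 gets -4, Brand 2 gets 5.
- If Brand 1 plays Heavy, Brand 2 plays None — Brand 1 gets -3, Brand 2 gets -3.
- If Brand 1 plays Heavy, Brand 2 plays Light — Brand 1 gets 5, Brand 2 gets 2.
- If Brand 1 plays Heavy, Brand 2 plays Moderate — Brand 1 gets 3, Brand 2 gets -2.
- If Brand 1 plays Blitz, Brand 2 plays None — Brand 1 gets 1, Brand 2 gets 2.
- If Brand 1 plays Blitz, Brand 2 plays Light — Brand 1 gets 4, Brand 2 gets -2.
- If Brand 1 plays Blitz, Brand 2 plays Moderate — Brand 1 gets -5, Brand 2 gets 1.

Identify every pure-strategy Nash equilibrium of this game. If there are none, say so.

Brand 1 against None: payoffs 3, -3, 1 → best response Moderate.
Brand 1 against Light: payoffs -2, 5, 4 → best response Heavy.
Brand 1 against Moderate: payoffs -4, 3, -5 → best response Heavy.
Brand 2 against Moderate: payoffs 1, 0, 5 → best response Moderate.
Brand 2 against Heavy: payoffs -3, 2, -2 → best response Light.
Brand 2 against Blitz: payoffs 2, -2, 1 → best response None.
Mutual best responses: (Heavy, Light).

Pure NE: (Heavy, Light)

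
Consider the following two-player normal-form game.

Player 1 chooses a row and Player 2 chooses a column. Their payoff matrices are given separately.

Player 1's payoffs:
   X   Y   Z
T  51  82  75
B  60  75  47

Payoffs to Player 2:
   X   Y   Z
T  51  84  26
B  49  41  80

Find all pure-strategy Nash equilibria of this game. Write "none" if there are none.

Check each profile: it is a Nash equilibrium iff no player can strictly gain by switching unilaterally.
(T, X): Player 1 can switch to B (51 → 60). Not NE.
(T, Y): Player 1 gets 82, best alternative 75; Player 2 gets 84, best alternative 51. No profitable deviation — NE.
(T, Z): Player 2 can switch to X (26 → 51). Not NE.
(B, X): Player 2 can switch to Z (49 → 80). Not NE.
(B, Y): Player 1 can switch to T (75 → 82). Not NE.
(B, Z): Player 1 can switch to T (47 → 75). Not NE.

The unique pure-strategy Nash equilibrium is (T, Y).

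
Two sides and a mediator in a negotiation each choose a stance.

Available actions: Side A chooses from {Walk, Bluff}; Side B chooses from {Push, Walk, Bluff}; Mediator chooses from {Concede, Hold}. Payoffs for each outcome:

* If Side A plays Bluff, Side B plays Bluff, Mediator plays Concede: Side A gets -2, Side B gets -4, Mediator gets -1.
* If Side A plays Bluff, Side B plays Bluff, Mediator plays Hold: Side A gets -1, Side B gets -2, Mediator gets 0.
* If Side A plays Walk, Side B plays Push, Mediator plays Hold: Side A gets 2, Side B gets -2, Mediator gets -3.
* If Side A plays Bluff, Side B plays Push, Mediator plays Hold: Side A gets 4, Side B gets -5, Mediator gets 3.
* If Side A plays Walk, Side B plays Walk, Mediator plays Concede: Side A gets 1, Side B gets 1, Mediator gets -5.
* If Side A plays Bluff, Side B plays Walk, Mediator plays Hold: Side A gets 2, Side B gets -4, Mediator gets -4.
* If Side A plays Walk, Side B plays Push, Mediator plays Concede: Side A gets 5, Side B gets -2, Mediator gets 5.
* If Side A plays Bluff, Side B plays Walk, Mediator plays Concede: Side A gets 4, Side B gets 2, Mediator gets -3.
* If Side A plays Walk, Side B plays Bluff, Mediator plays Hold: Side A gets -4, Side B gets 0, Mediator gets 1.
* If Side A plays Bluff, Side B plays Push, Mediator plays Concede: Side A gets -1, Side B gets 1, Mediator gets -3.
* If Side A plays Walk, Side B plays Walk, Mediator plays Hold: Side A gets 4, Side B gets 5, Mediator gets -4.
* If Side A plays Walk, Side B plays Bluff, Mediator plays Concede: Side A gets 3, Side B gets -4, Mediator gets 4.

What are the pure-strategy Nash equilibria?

Mark each player's best response to every combination of opponents' strategies; a profile where every player is best-responding is a pure Nash equilibrium.
Side A against (Push, Concede): payoffs 5, -1 → best response Walk.
Side A against (Push, Hold): payoffs 2, 4 → best response Bluff.
Side A against (Walk, Concede): payoffs 1, 4 → best response Bluff.
Side A against (Walk, Hold): payoffs 4, 2 → best response Walk.
Side A against (Bluff, Concede): payoffs 3, -2 → best response Walk.
Side A against (Bluff, Hold): payoffs -4, -1 → best response Bluff.
Side B against (Walk, Concede): payoffs -2, 1, -4 → best response Walk.
Side B against (Walk, Hold): payoffs -2, 5, 0 → best response Walk.
Side B against (Bluff, Concede): payoffs 1, 2, -4 → best response Walk.
Side B against (Bluff, Hold): payoffs -5, -4, -2 → best response Bluff.
Mediator against (Walk, Push): payoffs 5, -3 → best response Concede.
Mediator against (Walk, Walk): payoffs -5, -4 → best response Hold.
Mediator against (Walk, Bluff): payoffs 4, 1 → best response Concede.
Mediator against (Bluff, Push): payoffs -3, 3 → best response Hold.
Mediator against (Bluff, Walk): payoffs -3, -4 → best response Concede.
Mediator against (Bluff, Bluff): payoffs -1, 0 → best response Hold.
Mutual best responses: (Walk, Walk, Hold); (Bluff, Walk, Concede); (Bluff, Bluff, Hold).

(Walk, Walk, Hold) and (Bluff, Walk, Concede) and (Bluff, Bluff, Hold)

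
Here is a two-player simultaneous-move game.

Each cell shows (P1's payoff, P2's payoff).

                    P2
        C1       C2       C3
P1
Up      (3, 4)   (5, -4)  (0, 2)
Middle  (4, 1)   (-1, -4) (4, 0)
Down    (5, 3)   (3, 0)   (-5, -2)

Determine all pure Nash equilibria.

(Up, C1): P1 can switch to Middle (3 → 4). Not NE.
(Up, C2): P2 can switch to C1 (-4 → 4). Not NE.
(Up, C3): P1 can switch to Middle (0 → 4). Not NE.
(Middle, C1): P1 can switch to Down (4 → 5). Not NE.
(Middle, C2): P1 can switch to Up (-1 → 5). Not NE.
(Middle, C3): P2 can switch to C1 (0 → 1). Not NE.
(Down, C1): P1 gets 5, best alternative 4; P2 gets 3, best alternative 0. No profitable deviation — NE.
(Down, C2): P1 can switch to Up (3 → 5). Not NE.
(Down, C3): P1 can switch to Up (-5 → 0). Not NE.

The unique pure-strategy Nash equilibrium is (Down, C1).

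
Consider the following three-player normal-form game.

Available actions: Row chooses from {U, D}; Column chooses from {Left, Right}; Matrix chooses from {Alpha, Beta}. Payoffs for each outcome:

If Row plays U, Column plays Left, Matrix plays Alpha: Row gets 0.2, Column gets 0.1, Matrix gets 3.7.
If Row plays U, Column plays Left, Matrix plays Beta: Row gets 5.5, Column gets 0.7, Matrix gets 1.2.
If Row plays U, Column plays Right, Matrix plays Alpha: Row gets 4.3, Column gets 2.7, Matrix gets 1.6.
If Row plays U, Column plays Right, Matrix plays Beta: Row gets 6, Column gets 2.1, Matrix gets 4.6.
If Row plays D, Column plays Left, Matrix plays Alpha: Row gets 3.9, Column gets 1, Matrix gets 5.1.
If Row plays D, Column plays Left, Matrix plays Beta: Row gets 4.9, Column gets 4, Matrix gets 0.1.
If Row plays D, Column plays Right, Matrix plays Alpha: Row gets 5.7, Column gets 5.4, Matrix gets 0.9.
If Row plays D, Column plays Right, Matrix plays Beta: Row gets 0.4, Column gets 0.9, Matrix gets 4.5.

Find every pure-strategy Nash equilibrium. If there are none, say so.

The unique pure-strategy Nash equilibrium is (U, Right, Beta).

Row against (Left, Alpha): payoffs 0.2, 3.9 → best response D.
Row against (Left, Beta): payoffs 5.5, 4.9 → best response U.
Row against (Right, Alpha): payoffs 4.3, 5.7 → best response D.
Row against (Right, Beta): payoffs 6, 0.4 → best response U.
Column against (U, Alpha): payoffs 0.1, 2.7 → best response Right.
Column against (U, Beta): payoffs 0.7, 2.1 → best response Right.
Column against (D, Alpha): payoffs 1, 5.4 → best response Right.
Column against (D, Beta): payoffs 4, 0.9 → best response Left.
Matrix against (U, Left): payoffs 3.7, 1.2 → best response Alpha.
Matrix against (U, Right): payoffs 1.6, 4.6 → best response Beta.
Matrix against (D, Left): payoffs 5.1, 0.1 → best response Alpha.
Matrix against (D, Right): payoffs 0.9, 4.5 → best response Beta.
Mutual best responses: (U, Right, Beta).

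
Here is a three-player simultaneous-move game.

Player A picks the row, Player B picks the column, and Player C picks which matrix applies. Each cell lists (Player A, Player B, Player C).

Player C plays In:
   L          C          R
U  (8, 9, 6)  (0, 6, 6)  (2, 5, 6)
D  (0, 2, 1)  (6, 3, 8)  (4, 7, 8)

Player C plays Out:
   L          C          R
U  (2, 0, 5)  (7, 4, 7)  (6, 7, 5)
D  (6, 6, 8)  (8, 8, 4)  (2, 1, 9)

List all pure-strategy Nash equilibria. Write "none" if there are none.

Pure NE: (U, L, In)

(U, L, In): Player A gets 8, best alternative 0; Player B gets 9, best alternative 6; Player C gets 6, best alternative 5. No profitable deviation — NE.
(U, L, Out): Player A can switch to D (2 → 6). Not NE.
(U, C, In): Player A can switch to D (0 → 6). Not NE.
(U, C, Out): Player A can switch to D (7 → 8). Not NE.
(U, R, In): Player A can switch to D (2 → 4). Not NE.
(U, R, Out): Player C can switch to In (5 → 6). Not NE.
(D, L, In): Player A can switch to U (0 → 8). Not NE.
(D, L, Out): Player B can switch to C (6 → 8). Not NE.
(D, C, In): Player B can switch to R (3 → 7). Not NE.
(D, C, Out): Player C can switch to In (4 → 8). Not NE.
(D, R, In): Player C can switch to Out (8 → 9). Not NE.
(D, R, Out): Player A can switch to U (2 → 6). Not NE.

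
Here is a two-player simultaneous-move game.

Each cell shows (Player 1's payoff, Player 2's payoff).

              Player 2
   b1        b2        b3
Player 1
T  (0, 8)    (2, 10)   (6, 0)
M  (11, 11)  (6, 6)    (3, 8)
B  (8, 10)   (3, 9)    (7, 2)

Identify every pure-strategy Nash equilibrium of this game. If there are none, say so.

For each player, find the best response to each opponent profile; mutual best responses are the pure NE.
Player 1 against b1: payoffs 0, 11, 8 → best response M.
Player 1 against b2: payoffs 2, 6, 3 → best response M.
Player 1 against b3: payoffs 6, 3, 7 → best response B.
Player 2 against T: payoffs 8, 10, 0 → best response b2.
Player 2 against M: payoffs 11, 6, 8 → best response b1.
Player 2 against B: payoffs 10, 9, 2 → best response b1.
Mutual best responses: (M, b1).

Pure NE: (M, b1)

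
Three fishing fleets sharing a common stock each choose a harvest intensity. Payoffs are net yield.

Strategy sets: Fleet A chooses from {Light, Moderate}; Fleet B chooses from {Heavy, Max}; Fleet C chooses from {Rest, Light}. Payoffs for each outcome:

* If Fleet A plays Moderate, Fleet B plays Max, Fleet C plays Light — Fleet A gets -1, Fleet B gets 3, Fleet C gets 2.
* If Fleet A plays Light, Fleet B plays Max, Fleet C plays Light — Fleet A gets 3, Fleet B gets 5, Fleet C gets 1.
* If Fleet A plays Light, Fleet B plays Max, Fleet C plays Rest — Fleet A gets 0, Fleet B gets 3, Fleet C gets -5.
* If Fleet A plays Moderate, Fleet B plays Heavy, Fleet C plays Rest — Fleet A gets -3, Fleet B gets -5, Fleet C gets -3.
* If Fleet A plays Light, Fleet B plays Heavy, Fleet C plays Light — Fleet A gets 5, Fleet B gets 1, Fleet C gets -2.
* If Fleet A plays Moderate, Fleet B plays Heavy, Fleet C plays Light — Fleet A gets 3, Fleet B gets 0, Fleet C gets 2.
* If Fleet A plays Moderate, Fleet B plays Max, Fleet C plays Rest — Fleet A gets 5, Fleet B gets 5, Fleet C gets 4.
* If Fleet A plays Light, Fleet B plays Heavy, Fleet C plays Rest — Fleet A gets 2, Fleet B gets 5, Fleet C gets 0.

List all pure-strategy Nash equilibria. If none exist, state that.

For each strategy profile, look for a profitable unilateral deviation.
(Light, Heavy, Rest): Fleet A gets 2, best alternative -3; Fleet B gets 5, best alternative 3; Fleet C gets 0, best alternative -2. No profitable deviation — NE.
(Light, Heavy, Light): Fleet B can switch to Max (1 → 5). Not NE.
(Light, Max, Rest): Fleet A can switch to Moderate (0 → 5). Not NE.
(Light, Max, Light): Fleet A gets 3, best alternative -1; Fleet B gets 5, best alternative 1; Fleet C gets 1, best alternative -5. No profitable deviation — NE.
(Moderate, Heavy, Rest): Fleet A can switch to Light (-3 → 2). Not NE.
(Moderate, Heavy, Light): Fleet A can switch to Light (3 → 5). Not NE.
(Moderate, Max, Rest): Fleet A gets 5, best alternative 0; Fleet B gets 5, best alternative -5; Fleet C gets 4, best alternative 2. No profitable deviation — NE.
(Moderate, Max, Light): Fleet A can switch to Light (-1 → 3). Not NE.

(Light, Heavy, Rest); (Light, Max, Light); (Moderate, Max, Rest)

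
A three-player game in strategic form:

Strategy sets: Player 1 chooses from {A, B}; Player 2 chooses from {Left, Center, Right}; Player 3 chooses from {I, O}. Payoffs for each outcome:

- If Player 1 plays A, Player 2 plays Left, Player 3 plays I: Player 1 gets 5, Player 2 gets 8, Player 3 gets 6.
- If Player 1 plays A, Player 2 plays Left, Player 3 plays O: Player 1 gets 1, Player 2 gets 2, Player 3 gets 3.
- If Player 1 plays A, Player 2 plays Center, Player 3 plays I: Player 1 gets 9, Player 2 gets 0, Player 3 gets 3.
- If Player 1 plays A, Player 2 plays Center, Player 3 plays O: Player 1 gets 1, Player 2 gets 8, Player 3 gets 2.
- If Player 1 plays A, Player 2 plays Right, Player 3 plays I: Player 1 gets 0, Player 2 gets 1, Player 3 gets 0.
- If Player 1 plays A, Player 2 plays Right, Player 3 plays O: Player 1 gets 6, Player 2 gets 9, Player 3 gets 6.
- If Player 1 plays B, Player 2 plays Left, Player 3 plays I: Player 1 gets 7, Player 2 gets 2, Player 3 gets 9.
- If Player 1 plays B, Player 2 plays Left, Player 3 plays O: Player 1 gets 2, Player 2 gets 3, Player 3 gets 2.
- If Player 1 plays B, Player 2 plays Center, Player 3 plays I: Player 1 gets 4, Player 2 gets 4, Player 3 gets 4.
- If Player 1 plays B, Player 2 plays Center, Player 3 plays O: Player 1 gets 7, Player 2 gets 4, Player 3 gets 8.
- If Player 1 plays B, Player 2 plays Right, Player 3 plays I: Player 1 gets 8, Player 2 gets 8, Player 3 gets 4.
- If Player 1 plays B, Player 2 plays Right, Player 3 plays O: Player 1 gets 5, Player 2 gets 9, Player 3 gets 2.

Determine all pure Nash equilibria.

The pure Nash equilibria are (A, Right, O); (B, Right, I).

Check each profile: it is a Nash equilibrium iff no player can strictly gain by switching unilaterally.
(A, Left, I): Player 1 can switch to B (5 → 7). Not NE.
(A, Left, O): Player 1 can switch to B (1 → 2). Not NE.
(A, Center, I): Player 2 can switch to Left (0 → 8). Not NE.
(A, Center, O): Player 1 can switch to B (1 → 7). Not NE.
(A, Right, I): Player 1 can switch to B (0 → 8). Not NE.
(A, Right, O): Player 1 gets 6, best alternative 5; Player 2 gets 9, best alternative 8; Player 3 gets 6, best alternative 0. No profitable deviation — NE.
(B, Left, I): Player 2 can switch to Center (2 → 4). Not NE.
(B, Left, O): Player 2 can switch to Center (3 → 4). Not NE.
(B, Center, I): Player 1 can switch to A (4 → 9). Not NE.
(B, Center, O): Player 2 can switch to Right (4 → 9). Not NE.
(B, Right, I): Player 1 gets 8, best alternative 0; Player 2 gets 8, best alternative 4; Player 3 gets 4, best alternative 2. No profitable deviation — NE.
(B, Right, O): Player 1 can switch to A (5 → 6). Not NE.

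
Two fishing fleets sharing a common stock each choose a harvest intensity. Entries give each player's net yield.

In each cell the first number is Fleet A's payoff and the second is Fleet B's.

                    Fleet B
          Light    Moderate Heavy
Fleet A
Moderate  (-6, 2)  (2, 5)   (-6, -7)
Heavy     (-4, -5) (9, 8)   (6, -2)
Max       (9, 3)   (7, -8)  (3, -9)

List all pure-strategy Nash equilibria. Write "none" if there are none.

Pure-strategy Nash equilibria: (Heavy, Moderate), (Max, Light)

For each strategy profile, look for a profitable unilateral deviation.
(Moderate, Light): Fleet A can switch to Heavy (-6 → -4). Not NE.
(Moderate, Moderate): Fleet A can switch to Heavy (2 → 9). Not NE.
(Moderate, Heavy): Fleet A can switch to Heavy (-6 → 6). Not NE.
(Heavy, Light): Fleet A can switch to Max (-4 → 9). Not NE.
(Heavy, Moderate): Fleet A gets 9, best alternative 7; Fleet B gets 8, best alternative -2. No profitable deviation — NE.
(Heavy, Heavy): Fleet B can switch to Moderate (-2 → 8). Not NE.
(Max, Light): Fleet A gets 9, best alternative -4; Fleet B gets 3, best alternative -8. No profitable deviation — NE.
(Max, Moderate): Fleet A can switch to Heavy (7 → 9). Not NE.
(Max, Heavy): Fleet A can switch to Heavy (3 → 6). Not NE.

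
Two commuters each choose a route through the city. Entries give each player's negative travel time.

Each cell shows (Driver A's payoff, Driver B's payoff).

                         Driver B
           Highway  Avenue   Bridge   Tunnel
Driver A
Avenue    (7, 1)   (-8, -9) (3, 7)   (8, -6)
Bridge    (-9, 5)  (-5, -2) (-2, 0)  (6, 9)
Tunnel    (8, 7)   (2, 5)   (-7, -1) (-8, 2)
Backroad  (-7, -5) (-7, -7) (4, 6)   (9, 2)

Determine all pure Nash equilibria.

(Avenue, Highway): Driver A can switch to Tunnel (7 → 8). Not NE.
(Avenue, Avenue): Driver A can switch to Bridge (-8 → -5). Not NE.
(Avenue, Bridge): Driver A can switch to Backroad (3 → 4). Not NE.
(Avenue, Tunnel): Driver A can switch to Backroad (8 → 9). Not NE.
(Bridge, Highway): Driver A can switch to Avenue (-9 → 7). Not NE.
(Bridge, Avenue): Driver A can switch to Tunnel (-5 → 2). Not NE.
(Bridge, Bridge): Driver A can switch to Avenue (-2 → 3). Not NE.
(Bridge, Tunnel): Driver A can switch to Avenue (6 → 8). Not NE.
(Tunnel, Highway): Driver A gets 8, best alternative 7; Driver B gets 7, best alternative 5. No profitable deviation — NE.
(Tunnel, Avenue): Driver B can switch to Highway (5 → 7). Not NE.
(Tunnel, Bridge): Driver A can switch to Avenue (-7 → 3). Not NE.
(Backroad, Bridge): Driver A gets 4, best alternative 3; Driver B gets 6, best alternative 2. No profitable deviation — NE.
(The remaining 4 profiles each have a profitable deviation by the same check.)

Pure-strategy Nash equilibria: (Tunnel, Highway) and (Backroad, Bridge)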